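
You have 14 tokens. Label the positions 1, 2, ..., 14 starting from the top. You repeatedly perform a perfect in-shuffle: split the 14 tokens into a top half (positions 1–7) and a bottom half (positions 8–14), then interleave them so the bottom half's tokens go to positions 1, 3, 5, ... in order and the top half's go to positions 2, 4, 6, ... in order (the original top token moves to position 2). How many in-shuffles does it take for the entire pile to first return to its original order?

4

The in-shuffle permutes the 14 positions with cycle lengths [2, 4, 4, 4].
Every token is home exactly when every cycle has completed a whole number of laps, i.e. after lcm(2, 4) = 4 in-shuffles.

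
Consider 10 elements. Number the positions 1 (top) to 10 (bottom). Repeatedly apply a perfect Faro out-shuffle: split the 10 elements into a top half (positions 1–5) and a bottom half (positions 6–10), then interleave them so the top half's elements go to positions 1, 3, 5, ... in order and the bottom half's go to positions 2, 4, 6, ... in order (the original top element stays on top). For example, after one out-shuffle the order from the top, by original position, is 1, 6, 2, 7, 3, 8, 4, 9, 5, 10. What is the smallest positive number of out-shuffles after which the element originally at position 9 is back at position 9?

6

Follow position 9 under repeated out-shuffles:
9 → 8 → 6 → 2 → 3 → 5 → 9
It first returns after 6 out-shuffles.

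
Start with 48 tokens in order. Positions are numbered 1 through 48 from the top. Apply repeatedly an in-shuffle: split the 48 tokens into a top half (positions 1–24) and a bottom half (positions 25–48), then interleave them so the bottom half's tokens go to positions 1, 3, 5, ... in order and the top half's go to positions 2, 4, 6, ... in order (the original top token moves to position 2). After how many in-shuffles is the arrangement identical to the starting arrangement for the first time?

The in-shuffle permutes the 48 positions with cycle lengths [3, 3, 21, 21].
Every token is home exactly when every cycle has completed a whole number of laps, i.e. after lcm(3, 21) = 21 in-shuffles.

21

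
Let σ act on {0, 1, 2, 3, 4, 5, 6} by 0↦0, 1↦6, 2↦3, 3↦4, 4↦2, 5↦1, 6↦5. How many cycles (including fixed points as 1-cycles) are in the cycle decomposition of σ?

3

Cycle decomposition: (0) (1 6 5) (2 3 4).
3 cycles.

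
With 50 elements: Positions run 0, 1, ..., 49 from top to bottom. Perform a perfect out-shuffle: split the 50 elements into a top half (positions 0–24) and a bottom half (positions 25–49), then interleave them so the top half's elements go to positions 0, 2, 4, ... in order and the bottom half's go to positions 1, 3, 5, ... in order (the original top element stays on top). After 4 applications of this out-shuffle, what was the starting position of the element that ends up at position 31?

Work backwards from position 31, undoing one out-shuffle at a time:
31 ← 40 ← 20 ← 10 ← 5
So the element now at position 31 started at position 5.

5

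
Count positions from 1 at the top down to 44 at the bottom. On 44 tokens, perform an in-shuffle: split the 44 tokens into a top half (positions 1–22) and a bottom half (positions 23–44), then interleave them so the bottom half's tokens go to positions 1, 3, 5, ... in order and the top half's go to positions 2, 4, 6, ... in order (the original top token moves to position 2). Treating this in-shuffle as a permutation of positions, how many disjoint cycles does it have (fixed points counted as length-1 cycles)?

7

Trace each unvisited position around until it returns:
(1 2 4 8 16 32 ... len 12) (3 6 12 24) (5 10 20 40 35 25) (7 14 28 11 22 44 ... len 12) (9 18 36 27) (15 30) (21 42 39 33)
7 cycles in total.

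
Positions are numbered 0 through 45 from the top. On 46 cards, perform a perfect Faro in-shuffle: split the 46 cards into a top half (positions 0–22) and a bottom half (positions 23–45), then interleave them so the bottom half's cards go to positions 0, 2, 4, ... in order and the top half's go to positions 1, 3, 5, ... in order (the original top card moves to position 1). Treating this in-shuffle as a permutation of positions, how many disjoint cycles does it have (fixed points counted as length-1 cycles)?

2

Trace each unvisited position around until it returns:
(0 1 3 7 15 31 ... len 23) (4 9 19 39 32 18 ... len 23)
2 cycles in total.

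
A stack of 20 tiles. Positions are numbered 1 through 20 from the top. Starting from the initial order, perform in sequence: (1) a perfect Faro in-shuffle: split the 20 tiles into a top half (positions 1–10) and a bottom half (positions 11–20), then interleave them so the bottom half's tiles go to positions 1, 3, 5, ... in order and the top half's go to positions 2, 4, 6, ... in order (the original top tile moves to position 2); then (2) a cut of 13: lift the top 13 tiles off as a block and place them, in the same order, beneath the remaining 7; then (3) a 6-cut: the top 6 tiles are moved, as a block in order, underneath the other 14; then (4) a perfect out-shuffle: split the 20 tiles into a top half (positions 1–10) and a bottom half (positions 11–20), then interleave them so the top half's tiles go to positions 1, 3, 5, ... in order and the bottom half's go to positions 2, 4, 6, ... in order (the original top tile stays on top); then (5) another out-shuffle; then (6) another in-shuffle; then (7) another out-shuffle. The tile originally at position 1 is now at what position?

16

Track the tile from position 1 forward through each operation:
  after op 1 (in-shuffle): 1 → 2
  after op 2 (cut 13): 2 → 9
  after op 3 (cut 6): 9 → 3
  after op 4 (out-shuffle): 3 → 5
  after op 5 (out-shuffle): 5 → 9
  after op 6 (in-shuffle): 9 → 18
  after op 7 (out-shuffle): 18 → 16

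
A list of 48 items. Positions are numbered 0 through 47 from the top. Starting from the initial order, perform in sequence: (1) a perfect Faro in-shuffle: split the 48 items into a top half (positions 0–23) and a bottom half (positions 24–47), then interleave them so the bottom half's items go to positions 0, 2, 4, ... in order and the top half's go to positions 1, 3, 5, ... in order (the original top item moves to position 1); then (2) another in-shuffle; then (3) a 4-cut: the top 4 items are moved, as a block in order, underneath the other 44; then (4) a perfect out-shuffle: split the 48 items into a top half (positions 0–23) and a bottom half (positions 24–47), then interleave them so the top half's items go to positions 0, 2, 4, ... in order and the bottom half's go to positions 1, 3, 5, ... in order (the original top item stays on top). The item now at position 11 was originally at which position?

Undo the operations in reverse order, starting from position 11:
  undo op 4 (out-shuffle, from bottom half): 11 ← 29
  undo op 3 (cut 4): 29 ← 33
  undo op 2 (in-shuffle, from top half): 33 ← 16
  undo op 1 (in-shuffle, from bottom half): 16 ← 32
So the item at position 11 came from original position 32.

32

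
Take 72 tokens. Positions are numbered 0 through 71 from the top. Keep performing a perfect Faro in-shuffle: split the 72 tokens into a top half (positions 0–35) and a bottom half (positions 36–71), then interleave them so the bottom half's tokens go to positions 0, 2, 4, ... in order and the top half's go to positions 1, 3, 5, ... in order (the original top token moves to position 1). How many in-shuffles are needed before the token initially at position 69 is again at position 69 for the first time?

9

Follow position 69 under repeated in-shuffles:
69 → 66 → 60 → 48 → 24 → 49 → 26 → 53 → 34 → 69
It first returns after 9 in-shuffles.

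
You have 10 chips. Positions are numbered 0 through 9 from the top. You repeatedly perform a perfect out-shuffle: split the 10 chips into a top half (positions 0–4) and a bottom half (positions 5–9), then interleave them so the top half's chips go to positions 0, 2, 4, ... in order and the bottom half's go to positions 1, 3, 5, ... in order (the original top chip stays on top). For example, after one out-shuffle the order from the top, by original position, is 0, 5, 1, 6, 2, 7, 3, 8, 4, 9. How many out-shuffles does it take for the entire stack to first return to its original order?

6

The out-shuffle permutes the 10 positions with cycle lengths [1, 1, 2, 6].
Every chip is home exactly when every cycle has completed a whole number of laps, i.e. after lcm(1, 2, 6) = 6 out-shuffles.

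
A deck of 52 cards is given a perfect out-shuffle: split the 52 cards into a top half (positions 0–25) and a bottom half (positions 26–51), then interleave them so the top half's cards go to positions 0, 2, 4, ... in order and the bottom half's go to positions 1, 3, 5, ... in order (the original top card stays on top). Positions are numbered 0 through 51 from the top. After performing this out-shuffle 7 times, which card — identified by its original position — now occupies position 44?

37

Work backwards from position 44, undoing one out-shuffle at a time:
44 ← 22 ← 11 ← 31 ← 41 ← 46 ← 23 ← 37
So the card now at position 44 started at position 37.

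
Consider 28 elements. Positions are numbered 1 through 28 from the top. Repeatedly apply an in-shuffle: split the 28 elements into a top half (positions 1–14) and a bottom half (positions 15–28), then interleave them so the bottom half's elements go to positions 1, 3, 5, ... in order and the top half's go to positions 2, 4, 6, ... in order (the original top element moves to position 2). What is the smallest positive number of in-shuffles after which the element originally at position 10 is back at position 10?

Follow position 10 under repeated in-shuffles:
10 → 20 → 11 → 22 → 15 → 1 → 2 → 4 → ... → 10 (length 28)
It first returns after 28 in-shuffles.

28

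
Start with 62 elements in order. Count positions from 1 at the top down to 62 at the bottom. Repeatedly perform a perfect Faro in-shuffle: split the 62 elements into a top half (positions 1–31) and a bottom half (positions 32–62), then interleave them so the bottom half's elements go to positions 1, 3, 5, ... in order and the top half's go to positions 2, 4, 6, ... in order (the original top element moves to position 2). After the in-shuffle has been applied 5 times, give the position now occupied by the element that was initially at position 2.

1

Track the element's position through each in-shuffle:
2 → 4 → 8 → 16 → 32 → 1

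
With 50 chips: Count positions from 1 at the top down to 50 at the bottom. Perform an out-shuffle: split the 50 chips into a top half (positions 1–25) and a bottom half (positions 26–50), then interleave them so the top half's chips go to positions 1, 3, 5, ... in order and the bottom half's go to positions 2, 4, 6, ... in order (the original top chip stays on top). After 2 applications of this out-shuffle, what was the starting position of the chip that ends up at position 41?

Work backwards from position 41, undoing one out-shuffle at a time:
41 ← 21 ← 11
So the chip now at position 41 started at position 11.

11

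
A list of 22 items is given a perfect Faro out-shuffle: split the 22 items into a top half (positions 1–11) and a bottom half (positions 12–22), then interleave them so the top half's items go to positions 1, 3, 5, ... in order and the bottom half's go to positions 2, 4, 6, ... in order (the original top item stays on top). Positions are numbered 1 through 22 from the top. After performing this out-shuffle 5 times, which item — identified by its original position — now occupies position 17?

Work backwards from position 17, undoing one out-shuffle at a time:
17 ← 9 ← 5 ← 3 ← 2 ← 12
So the item now at position 17 started at position 12.

12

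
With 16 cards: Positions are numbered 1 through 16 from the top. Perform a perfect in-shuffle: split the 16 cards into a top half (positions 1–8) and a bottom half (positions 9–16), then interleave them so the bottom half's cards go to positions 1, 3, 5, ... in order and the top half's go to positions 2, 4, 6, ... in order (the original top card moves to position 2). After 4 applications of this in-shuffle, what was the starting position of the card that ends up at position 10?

7

Work backwards from position 10, undoing one in-shuffle at a time:
10 ← 5 ← 11 ← 14 ← 7
So the card now at position 10 started at position 7.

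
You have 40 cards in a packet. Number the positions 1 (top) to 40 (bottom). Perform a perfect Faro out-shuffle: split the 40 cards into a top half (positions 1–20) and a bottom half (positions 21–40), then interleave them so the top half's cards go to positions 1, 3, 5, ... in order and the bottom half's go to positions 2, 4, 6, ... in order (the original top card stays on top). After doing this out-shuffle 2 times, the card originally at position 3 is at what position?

9

Track the card's position through each out-shuffle:
3 → 5 → 9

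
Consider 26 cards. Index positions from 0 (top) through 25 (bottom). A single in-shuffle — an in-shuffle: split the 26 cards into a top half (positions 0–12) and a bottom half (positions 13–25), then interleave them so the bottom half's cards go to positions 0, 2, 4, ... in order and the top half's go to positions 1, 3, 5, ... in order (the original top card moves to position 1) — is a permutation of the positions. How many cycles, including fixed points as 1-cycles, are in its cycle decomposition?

Trace each unvisited position around until it returns:
(0 1 3 7 15 4 ... len 18) (2 5 11 23 20 14) (8 17)
3 cycles in total.

3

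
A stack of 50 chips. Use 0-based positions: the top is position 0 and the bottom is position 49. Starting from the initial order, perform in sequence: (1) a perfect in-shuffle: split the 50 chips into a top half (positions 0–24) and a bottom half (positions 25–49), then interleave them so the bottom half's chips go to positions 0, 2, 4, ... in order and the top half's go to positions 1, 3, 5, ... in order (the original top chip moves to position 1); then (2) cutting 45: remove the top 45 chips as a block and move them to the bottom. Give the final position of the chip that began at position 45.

Track the chip from position 45 forward through each operation:
  after op 1 (in-shuffle): 45 → 40
  after op 2 (cut 45): 40 → 45

45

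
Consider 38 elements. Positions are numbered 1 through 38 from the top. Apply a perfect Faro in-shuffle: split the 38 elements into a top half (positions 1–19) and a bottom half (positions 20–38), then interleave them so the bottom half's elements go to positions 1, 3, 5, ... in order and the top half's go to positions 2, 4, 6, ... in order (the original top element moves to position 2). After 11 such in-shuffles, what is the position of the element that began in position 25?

Track the element's position through each in-shuffle:
25 → 11 → 22 → 5 → 10 → 20 → 1 → 2 → 4 → 8 → 16 → 32

32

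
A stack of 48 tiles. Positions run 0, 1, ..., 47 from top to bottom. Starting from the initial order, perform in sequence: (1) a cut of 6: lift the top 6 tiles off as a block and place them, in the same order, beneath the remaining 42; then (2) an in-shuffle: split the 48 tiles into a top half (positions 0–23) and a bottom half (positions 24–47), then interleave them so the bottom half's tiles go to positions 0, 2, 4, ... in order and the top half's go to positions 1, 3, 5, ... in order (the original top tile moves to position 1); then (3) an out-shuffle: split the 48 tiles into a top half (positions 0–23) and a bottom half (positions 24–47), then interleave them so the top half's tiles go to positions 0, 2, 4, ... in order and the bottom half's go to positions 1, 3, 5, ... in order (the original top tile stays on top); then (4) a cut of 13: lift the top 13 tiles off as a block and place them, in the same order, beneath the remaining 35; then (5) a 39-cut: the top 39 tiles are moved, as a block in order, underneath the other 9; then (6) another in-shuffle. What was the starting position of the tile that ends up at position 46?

18

Undo the operations in reverse order, starting from position 46:
  undo op 6 (in-shuffle, from bottom half): 46 ← 47
  undo op 5 (cut 39): 47 ← 38
  undo op 4 (cut 13): 38 ← 3
  undo op 3 (out-shuffle, from bottom half): 3 ← 25
  undo op 2 (in-shuffle, from top half): 25 ← 12
  undo op 1 (cut 6): 12 ← 18
So the tile at position 46 came from original position 18.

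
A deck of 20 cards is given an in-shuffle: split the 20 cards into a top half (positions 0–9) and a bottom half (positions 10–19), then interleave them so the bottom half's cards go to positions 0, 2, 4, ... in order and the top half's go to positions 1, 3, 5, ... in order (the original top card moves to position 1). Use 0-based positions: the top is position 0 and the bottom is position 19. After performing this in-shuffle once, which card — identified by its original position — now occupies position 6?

13

Work backwards from position 6, undoing one in-shuffle at a time:
6 ← 13
So the card now at position 6 started at position 13.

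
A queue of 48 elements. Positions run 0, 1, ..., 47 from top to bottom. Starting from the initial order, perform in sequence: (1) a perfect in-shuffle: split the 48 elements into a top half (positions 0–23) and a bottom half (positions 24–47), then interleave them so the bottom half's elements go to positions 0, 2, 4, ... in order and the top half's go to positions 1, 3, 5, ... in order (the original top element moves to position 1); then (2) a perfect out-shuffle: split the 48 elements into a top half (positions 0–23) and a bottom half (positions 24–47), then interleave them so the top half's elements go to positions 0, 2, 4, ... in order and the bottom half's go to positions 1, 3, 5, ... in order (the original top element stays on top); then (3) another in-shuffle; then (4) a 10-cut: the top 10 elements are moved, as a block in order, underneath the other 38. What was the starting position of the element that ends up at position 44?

Undo the operations in reverse order, starting from position 44:
  undo op 4 (cut 10): 44 ← 6
  undo op 3 (in-shuffle, from bottom half): 6 ← 27
  undo op 2 (out-shuffle, from bottom half): 27 ← 37
  undo op 1 (in-shuffle, from top half): 37 ← 18
So the element at position 44 came from original position 18.

18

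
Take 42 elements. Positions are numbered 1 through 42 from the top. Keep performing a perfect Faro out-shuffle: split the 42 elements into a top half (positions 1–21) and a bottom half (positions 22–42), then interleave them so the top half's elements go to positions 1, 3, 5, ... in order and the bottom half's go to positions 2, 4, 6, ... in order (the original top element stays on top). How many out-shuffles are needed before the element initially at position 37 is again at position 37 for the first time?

20

Follow position 37 under repeated out-shuffles:
37 → 32 → 22 → 2 → 3 → 5 → 9 → 17 → 33 → 24 → 6 → 11 → 21 → 41 → 40 → 38 → 34 → 26 → 10 → 19 → 37
It first returns after 20 out-shuffles.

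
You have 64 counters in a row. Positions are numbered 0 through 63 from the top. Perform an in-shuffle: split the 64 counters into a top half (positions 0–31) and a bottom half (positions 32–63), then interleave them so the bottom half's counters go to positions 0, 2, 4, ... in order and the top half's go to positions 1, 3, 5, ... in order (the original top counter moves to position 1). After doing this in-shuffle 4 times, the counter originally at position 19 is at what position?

Track the counter's position through each in-shuffle:
19 → 39 → 14 → 29 → 59

59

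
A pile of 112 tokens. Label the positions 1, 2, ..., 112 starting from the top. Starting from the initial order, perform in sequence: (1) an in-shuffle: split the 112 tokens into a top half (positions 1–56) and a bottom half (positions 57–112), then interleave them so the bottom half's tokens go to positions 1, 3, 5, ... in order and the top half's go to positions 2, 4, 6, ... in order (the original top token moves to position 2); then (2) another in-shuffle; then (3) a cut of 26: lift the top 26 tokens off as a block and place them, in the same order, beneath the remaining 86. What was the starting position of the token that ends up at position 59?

106

Undo the operations in reverse order, starting from position 59:
  undo op 3 (cut 26): 59 ← 85
  undo op 2 (in-shuffle, from bottom half): 85 ← 99
  undo op 1 (in-shuffle, from bottom half): 99 ← 106
So the token at position 59 came from original position 106.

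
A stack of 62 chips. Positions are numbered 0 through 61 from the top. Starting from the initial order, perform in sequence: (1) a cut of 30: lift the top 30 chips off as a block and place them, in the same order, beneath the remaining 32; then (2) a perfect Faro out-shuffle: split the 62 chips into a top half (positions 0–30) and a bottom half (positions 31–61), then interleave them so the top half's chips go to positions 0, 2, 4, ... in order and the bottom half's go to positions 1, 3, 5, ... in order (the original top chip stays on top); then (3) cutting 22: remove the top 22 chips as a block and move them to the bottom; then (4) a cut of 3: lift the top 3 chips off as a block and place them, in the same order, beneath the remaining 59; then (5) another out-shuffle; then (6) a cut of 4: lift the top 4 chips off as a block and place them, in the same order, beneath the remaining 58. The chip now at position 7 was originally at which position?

29

Undo the operations in reverse order, starting from position 7:
  undo op 6 (cut 4): 7 ← 11
  undo op 5 (out-shuffle, from bottom half): 11 ← 36
  undo op 4 (cut 3): 36 ← 39
  undo op 3 (cut 22): 39 ← 61
  undo op 2 (out-shuffle, from bottom half): 61 ← 61
  undo op 1 (cut 30): 61 ← 29
So the chip at position 7 came from original position 29.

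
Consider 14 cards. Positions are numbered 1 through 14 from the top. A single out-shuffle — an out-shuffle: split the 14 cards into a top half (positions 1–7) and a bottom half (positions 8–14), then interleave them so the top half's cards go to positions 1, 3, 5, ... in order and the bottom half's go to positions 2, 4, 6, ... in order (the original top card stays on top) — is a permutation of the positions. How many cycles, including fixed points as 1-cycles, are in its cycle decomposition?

Trace each unvisited position around until it returns:
(1) (2 3 5 9 4 7 ... len 12) (14)
3 cycles in total.

3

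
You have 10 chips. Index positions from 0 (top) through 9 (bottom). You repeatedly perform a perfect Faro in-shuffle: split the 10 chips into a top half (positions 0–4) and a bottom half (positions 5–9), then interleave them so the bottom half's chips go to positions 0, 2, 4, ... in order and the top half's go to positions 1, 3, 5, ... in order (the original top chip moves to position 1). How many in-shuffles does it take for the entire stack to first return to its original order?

10

The in-shuffle permutes the 10 positions with cycle lengths [10].
Every chip is home exactly when every cycle has completed a whole number of laps, i.e. after lcm(10) = 10 in-shuffles.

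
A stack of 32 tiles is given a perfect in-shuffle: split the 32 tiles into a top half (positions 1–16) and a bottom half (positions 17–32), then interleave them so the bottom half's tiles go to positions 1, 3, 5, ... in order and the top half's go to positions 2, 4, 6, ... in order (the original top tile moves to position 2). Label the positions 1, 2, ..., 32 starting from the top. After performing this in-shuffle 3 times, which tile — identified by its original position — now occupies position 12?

18

Work backwards from position 12, undoing one in-shuffle at a time:
12 ← 6 ← 3 ← 18
So the tile now at position 12 started at position 18.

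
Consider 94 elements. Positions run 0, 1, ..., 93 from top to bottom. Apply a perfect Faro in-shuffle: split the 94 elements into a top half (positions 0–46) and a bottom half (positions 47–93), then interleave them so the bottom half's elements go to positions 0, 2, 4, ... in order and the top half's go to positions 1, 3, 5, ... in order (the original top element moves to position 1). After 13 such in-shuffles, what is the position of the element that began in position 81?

93

Track position through each in-shuffle: 81 → 68 → 42 → 85 → 76 → ... (continuing for 13 shuffles total) → 93.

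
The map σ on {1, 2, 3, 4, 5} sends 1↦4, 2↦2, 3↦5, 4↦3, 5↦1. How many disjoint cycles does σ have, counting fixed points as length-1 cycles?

Cycle decomposition: (1 4 3 5) (2).
2 cycles.

2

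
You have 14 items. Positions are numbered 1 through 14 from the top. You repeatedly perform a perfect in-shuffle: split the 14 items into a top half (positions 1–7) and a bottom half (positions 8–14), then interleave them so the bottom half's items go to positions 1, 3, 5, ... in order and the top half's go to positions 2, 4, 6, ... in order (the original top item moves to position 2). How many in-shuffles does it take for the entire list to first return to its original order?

The in-shuffle permutes the 14 positions with cycle lengths [2, 4, 4, 4].
Every item is home exactly when every cycle has completed a whole number of laps, i.e. after lcm(2, 4) = 4 in-shuffles.

4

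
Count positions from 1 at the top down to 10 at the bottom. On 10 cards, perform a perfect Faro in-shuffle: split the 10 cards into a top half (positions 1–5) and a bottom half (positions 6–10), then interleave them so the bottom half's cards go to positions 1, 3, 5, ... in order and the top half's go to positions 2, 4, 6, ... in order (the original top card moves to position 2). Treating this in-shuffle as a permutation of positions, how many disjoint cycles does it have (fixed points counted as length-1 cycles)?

1

Trace each unvisited position around until it returns:
(1 2 4 8 5 10 9 7 3 6)
1 cycle in total.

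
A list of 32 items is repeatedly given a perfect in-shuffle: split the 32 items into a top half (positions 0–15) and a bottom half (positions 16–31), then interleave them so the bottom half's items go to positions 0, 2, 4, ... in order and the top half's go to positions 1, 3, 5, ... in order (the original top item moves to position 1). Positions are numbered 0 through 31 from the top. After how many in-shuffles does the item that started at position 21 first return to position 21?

Follow position 21 under repeated in-shuffles:
21 → 10 → 21
It first returns after 2 in-shuffles.

2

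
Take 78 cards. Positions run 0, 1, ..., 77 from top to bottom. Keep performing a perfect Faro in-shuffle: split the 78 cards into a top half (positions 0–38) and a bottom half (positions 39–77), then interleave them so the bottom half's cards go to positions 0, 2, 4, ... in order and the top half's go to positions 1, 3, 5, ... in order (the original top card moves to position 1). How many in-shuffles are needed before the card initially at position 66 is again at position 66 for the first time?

39

Follow position 66 under repeated in-shuffles:
66 → 54 → 30 → 61 → 44 → 10 → 21 → 43 → ... → 66 (length 39)
It first returns after 39 in-shuffles.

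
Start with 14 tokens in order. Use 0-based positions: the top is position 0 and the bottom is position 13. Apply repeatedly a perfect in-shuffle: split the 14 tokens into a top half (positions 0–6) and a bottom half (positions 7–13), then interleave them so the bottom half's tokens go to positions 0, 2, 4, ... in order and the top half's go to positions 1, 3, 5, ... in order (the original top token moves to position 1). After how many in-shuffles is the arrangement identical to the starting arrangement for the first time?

The in-shuffle permutes the 14 positions with cycle lengths [2, 4, 4, 4].
Every token is home exactly when every cycle has completed a whole number of laps, i.e. after lcm(2, 4) = 4 in-shuffles.

4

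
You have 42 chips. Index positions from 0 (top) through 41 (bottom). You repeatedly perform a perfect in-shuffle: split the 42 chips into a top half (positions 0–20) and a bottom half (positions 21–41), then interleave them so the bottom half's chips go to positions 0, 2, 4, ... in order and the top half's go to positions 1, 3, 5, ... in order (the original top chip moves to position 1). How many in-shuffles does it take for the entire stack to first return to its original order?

The in-shuffle permutes the 42 positions with cycle lengths [14, 14, 14].
Every chip is home exactly when every cycle has completed a whole number of laps, i.e. after lcm(14) = 14 in-shuffles.

14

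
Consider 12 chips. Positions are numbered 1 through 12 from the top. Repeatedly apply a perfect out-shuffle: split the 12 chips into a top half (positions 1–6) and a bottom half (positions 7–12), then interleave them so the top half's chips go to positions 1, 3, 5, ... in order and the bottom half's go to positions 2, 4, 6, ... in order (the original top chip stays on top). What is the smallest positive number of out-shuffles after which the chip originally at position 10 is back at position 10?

10

Follow position 10 under repeated out-shuffles:
10 → 8 → 4 → 7 → 2 → 3 → 5 → 9 → 6 → 11 → 10
It first returns after 10 out-shuffles.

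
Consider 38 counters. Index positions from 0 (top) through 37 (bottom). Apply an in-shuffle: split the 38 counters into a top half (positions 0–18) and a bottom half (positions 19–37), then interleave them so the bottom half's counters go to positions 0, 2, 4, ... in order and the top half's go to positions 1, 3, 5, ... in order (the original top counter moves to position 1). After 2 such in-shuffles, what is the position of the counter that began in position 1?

Track the counter's position through each in-shuffle:
1 → 3 → 7

7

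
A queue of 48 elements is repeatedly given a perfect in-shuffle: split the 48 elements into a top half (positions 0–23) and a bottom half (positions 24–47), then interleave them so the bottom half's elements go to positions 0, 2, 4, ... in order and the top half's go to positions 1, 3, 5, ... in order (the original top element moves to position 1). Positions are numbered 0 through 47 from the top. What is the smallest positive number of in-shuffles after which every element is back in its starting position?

The in-shuffle permutes the 48 positions with cycle lengths [3, 3, 21, 21].
Every element is home exactly when every cycle has completed a whole number of laps, i.e. after lcm(3, 21) = 21 in-shuffles.

21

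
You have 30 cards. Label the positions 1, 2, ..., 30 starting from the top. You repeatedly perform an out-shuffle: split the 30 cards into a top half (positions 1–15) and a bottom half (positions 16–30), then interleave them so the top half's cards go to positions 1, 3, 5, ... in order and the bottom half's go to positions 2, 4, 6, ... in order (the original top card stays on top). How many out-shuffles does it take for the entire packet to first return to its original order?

The out-shuffle permutes the 30 positions with cycle lengths [1, 1, 28].
Every card is home exactly when every cycle has completed a whole number of laps, i.e. after lcm(1, 28) = 28 out-shuffles.

28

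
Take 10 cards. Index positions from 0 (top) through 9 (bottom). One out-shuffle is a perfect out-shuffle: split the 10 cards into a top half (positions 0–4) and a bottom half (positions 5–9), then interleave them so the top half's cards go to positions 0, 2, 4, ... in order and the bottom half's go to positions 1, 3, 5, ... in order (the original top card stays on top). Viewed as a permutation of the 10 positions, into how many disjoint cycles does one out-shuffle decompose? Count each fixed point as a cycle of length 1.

4

Trace each unvisited position around until it returns:
(0) (1 2 4 8 7 5) (3 6) (9)
4 cycles in total.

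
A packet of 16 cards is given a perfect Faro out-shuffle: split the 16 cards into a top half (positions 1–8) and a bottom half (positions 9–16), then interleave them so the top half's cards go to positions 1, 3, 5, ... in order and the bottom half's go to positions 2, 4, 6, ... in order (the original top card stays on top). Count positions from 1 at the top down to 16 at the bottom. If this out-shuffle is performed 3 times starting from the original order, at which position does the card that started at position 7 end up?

Track the card's position through each out-shuffle:
7 → 13 → 10 → 4

4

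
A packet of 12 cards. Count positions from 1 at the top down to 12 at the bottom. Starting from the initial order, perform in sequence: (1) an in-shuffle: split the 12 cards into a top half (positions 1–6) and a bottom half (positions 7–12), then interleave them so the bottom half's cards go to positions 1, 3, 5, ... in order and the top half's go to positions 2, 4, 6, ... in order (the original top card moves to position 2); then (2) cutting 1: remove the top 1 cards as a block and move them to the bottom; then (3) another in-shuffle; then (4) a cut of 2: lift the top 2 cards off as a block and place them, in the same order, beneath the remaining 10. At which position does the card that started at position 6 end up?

Track the card from position 6 forward through each operation:
  after op 1 (in-shuffle): 6 → 12
  after op 2 (cut 1): 12 → 11
  after op 3 (in-shuffle): 11 → 9
  after op 4 (cut 2): 9 → 7

7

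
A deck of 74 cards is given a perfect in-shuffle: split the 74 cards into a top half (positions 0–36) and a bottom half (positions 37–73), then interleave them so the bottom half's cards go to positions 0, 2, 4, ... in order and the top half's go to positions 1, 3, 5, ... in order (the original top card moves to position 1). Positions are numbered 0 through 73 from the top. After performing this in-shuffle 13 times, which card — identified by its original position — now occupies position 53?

11

Work backwards from position 53, undoing one in-shuffle at a time:
53 ← 26 ← 50 ← 62 ← 68 ← ... ← 11 (13 steps).
So the card now at position 53 started at position 11.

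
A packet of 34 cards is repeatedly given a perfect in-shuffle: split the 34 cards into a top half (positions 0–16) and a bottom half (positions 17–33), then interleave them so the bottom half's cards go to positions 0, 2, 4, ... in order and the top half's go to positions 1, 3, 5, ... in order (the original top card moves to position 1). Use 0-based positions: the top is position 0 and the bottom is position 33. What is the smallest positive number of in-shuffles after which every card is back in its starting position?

The in-shuffle permutes the 34 positions with cycle lengths [3, 3, 4, 12, 12].
Every card is home exactly when every cycle has completed a whole number of laps, i.e. after lcm(3, 4, 12) = 12 in-shuffles.

12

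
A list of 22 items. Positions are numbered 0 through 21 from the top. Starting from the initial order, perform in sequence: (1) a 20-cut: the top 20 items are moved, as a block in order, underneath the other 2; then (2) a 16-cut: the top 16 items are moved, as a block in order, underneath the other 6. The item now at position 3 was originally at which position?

Undo the operations in reverse order, starting from position 3:
  undo op 2 (cut 16): 3 ← 19
  undo op 1 (cut 20): 19 ← 17
So the item at position 3 came from original position 17.

17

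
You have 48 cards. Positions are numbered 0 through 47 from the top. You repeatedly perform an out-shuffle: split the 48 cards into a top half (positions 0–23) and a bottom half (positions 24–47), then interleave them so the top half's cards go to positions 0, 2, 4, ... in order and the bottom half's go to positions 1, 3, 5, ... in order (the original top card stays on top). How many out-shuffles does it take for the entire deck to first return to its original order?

23

The out-shuffle permutes the 48 positions with cycle lengths [1, 1, 23, 23].
Every card is home exactly when every cycle has completed a whole number of laps, i.e. after lcm(1, 23) = 23 out-shuffles.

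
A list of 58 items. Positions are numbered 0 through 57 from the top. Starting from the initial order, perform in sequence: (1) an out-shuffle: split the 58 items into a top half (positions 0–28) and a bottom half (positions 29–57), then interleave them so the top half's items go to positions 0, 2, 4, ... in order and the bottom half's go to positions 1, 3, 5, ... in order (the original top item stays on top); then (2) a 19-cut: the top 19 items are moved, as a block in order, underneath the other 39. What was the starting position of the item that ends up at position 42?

Undo the operations in reverse order, starting from position 42:
  undo op 2 (cut 19): 42 ← 3
  undo op 1 (out-shuffle, from bottom half): 3 ← 30
So the item at position 42 came from original position 30.

30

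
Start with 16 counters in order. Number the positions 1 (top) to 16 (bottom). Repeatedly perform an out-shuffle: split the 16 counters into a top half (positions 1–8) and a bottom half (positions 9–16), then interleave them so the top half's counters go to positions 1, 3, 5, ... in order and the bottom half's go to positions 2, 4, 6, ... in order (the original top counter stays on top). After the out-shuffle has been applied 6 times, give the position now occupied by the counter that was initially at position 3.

Track the counter's position through each out-shuffle:
3 → 5 → 9 → 2 → 3 → 5 → 9

9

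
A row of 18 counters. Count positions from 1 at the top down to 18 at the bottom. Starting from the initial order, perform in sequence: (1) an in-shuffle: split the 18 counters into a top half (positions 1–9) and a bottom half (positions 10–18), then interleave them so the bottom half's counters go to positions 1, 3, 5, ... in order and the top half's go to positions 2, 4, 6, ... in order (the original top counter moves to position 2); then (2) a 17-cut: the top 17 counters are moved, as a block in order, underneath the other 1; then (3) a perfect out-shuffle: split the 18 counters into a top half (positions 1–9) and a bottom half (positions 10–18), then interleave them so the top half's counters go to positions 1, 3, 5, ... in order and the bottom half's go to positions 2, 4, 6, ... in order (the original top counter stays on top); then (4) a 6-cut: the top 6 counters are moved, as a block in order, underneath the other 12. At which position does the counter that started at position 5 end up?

16

Track the counter from position 5 forward through each operation:
  after op 1 (in-shuffle): 5 → 10
  after op 2 (cut 17): 10 → 11
  after op 3 (out-shuffle): 11 → 4
  after op 4 (cut 6): 4 → 16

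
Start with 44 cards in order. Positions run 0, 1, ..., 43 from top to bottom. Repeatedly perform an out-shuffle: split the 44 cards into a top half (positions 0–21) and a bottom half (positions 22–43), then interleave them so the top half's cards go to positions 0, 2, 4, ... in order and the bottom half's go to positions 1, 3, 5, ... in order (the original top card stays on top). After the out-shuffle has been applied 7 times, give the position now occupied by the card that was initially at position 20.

23

Track the card's position through each out-shuffle:
20 → 40 → 37 → 31 → 19 → 38 → 33 → 23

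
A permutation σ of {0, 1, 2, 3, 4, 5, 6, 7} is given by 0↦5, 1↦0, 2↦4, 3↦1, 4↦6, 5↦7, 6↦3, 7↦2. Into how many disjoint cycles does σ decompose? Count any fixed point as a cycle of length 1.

Cycle decomposition: (0 5 7 2 4 6 3 1).
1 cycle.

1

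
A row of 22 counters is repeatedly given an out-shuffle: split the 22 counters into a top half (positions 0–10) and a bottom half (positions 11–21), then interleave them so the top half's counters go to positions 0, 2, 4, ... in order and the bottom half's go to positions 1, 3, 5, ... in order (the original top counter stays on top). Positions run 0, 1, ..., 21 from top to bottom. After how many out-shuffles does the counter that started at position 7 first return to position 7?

2

Follow position 7 under repeated out-shuffles:
7 → 14 → 7
It first returns after 2 out-shuffles.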